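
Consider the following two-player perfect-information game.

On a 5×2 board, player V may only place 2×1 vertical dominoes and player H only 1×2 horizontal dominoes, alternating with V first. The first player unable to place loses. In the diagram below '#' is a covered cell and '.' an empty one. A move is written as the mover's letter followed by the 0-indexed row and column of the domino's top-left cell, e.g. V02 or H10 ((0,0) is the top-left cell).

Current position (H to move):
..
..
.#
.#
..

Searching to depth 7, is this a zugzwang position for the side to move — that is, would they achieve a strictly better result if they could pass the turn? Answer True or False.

ply 1, H at ../../.#/.#/.. | H00=+1→##/../.#/.#/..*; H10=+1→../##/.#/.#/..; H40=-1→../../.#/.#/##
ply 2, V at ##/../.#/.#/.. | V10=-1→##/#./##/.#/..*; V20=-1→##/../##/##/..; V30=-1→##/../.#/##/#.
ply 3, H at ##/#./##/.#/.. | H40=+1→##/#./##/.#/##*
ply 4: ##/#./##/.#/## is terminal -1 (V); from ../../.#/.#/.. depth 7
pass branch (V moves first from the same position):
  | ply 1, V at ../../.#/.#/.. | V00=+1→#./#./.#/.#/..*; V01=+1→.#/.#/.#/.#/..; V10=+1→../#./##/.#/..; V20=-1→../../##/##/..; V30=-1→../../.#/##/#.
  | ply 2, H at #./#./.#/.#/.. | H40=-1→#./#./.#/.#/##*
  | ply 3, V at #./#./.#/.#/## | V01=+1→##/##/.#/.#/##*; V20=+1→#./#./##/##/##
  | ply 4: ##/##/.#/.#/## is terminal -1 (H); from ../../.#/.#/.. depth 7
H moving scores +1; H passing scores -1

zugzwang(../../.#/.#/.., H) = False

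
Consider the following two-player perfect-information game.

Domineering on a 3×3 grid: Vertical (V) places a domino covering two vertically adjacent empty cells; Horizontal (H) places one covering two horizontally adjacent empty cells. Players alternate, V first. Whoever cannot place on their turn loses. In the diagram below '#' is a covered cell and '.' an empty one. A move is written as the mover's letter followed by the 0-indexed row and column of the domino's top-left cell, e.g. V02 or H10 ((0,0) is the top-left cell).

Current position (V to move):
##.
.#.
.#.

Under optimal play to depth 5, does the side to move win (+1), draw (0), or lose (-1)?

value(##./.#./.#., V) = +1

ply 1, V at ##./.#./.#. | V02=+1→###/.##/.#.*; V10=+1→##./##./##.; V12=+1→##./.##/.##
ply 2: ###/.##/.#. is terminal -1 (H); from ##./.#./.#. depth 5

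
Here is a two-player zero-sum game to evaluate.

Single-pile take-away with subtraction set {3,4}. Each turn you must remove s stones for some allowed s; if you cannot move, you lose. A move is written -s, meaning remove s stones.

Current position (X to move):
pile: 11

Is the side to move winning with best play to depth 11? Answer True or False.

p1 X@[11]: -3[8]+1* -4[7]+1
p2 O@[8]: -3[5]-1* -4[4]-1
p3 X@[5]: -3[2]+1* -4[1]+1
p4 O@[2] terminal -1; root [11] d11

X winning at [11]: True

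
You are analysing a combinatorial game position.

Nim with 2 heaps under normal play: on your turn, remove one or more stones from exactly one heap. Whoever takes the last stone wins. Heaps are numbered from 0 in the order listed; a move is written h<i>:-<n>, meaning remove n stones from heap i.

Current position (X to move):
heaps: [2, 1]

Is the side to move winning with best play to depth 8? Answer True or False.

[(2,1)] X move#1: h0:-1:+1/(1,1)*, h0:-2:-1/(0,1), h1:-1:-1/(2,0)
[(1,1)] O move#2: h0:-1:-1/(0,1)*, h1:-1:-1/(1,0)
[(0,1)] X move#3: h1:-1:+1/(0,0)*
[(0,0)] end (terminal -1, O#4); searched (2,1) to 8

X winning at [(2,1)]: True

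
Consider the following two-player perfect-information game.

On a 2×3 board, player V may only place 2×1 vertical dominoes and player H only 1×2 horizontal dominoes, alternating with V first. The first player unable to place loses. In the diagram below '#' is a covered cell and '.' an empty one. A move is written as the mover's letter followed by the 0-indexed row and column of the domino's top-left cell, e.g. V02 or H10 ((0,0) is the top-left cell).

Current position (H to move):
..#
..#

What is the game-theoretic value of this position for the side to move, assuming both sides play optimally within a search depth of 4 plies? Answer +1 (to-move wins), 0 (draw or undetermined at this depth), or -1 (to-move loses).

[..#/..#] H move#1: H00:+1/###/..#*, H10:+1/..#/###
[###/..#] end (terminal -1, V#2); searched ..#/..# to 4

value(..#/..#, H) = +1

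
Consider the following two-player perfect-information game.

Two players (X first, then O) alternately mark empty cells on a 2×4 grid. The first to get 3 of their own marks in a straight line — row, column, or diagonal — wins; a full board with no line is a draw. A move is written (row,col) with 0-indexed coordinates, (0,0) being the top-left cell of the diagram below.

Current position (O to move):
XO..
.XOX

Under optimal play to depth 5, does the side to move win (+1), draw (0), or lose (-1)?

value(XO../.XOX, O) = 0

p1 O@[XO../.XOX]: (0,2)[XOO./.XOX]+0* (0,3)[XO.O/.XOX]+0 (1,0)[XO../OXOX]+0
p2 X@[XOO./.XOX]: (0,3)[XOOX/.XOX]+0* (1,0)[XOO./XXOX]-1
p3 O@[XOOX/.XOX]: (1,0)[XOOX/OXOX]+0*
p4 X@[XOOX/OXOX] terminal +0; root [XO../.XOX] d5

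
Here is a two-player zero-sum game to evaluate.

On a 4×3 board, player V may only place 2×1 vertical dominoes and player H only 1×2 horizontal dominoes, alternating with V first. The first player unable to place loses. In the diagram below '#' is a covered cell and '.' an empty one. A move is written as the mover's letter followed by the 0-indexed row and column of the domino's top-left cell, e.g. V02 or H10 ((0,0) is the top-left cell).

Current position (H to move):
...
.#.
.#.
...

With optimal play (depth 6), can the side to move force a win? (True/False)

[.../.#./.#./...] H move#1: H00:-1/##./.#./.#./...*, H01:-1/.##/.#./.#./..., H30:-1/.../.#./.#./##., H31:-1/.../.#./.#./.##
[##./.#./.#./...] V move#2: V02:+1/###/.##/.#./...*, V10:+1/##./##./##./..., V12:+1/##./.##/.##/..., V20:+1/##./.#./##./#.., V22:+1/##./.#./.##/..#
[###/.##/.#./...] H move#3: H30:-1/###/.##/.#./##.*, H31:-1/###/.##/.#./.##
[###/.##/.#./##.] V move#4: V10:+1/###/###/##./##.*, V22:+1/###/.##/.##/###
[###/###/##./##.] end (terminal -1, H#5); searched .../.#./.#./... to 6

H winning at [.../.#./.#./...]: False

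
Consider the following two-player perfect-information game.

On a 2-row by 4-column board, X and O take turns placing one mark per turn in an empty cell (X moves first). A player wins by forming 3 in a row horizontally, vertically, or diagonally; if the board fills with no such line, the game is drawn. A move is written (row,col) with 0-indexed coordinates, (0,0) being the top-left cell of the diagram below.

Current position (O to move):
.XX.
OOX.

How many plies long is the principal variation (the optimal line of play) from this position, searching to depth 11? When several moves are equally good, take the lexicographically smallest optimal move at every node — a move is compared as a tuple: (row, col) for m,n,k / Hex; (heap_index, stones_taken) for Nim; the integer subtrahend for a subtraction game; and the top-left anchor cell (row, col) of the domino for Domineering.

ply 1, O at .XX./OOX. | (0,0)=-1→OXX./OOX.*; (0,3)=-1→.XXO/OOX.; (1,3)=-1→.XX./OOXO
ply 2, X at OXX./OOX. | (0,3)=+1→OXXX/OOX.*; (1,3)=+0→OXX./OOXX
ply 3: OXXX/OOX. is terminal -1 (O); from .XX./OOX. depth 11

PV length from [.XX./OOX.]: 2 plies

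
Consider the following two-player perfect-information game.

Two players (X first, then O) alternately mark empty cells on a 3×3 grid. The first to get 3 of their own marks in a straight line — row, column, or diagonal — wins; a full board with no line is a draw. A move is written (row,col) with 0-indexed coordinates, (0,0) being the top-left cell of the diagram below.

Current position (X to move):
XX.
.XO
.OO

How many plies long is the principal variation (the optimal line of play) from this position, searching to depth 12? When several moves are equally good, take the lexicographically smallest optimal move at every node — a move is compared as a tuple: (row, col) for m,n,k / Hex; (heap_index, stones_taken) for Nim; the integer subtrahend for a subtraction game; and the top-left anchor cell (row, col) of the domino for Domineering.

PV length from [XX./.XO/.OO]: 1 ply

p1 X@[XX./.XO/.OO]: (0,2)[XXX/.XO/.OO]+1* (1,0)[XX./XXO/.OO]-1 (2,0)[XX./.XO/XOO]-1
p2 O@[XXX/.XO/.OO] terminal -1; root [XX./.XO/.OO] d12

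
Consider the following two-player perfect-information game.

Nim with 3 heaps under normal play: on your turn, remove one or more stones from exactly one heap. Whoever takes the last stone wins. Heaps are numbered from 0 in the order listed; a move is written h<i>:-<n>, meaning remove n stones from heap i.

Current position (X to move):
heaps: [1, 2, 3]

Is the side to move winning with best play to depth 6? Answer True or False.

X winning at [(1,2,3)]: False

ply 1, X at (1,2,3) | h0:-1=-1→(0,2,3)*; h1:-1=-1→(1,1,3); h1:-2=-1→(1,0,3); h2:-1=-1→(1,2,2); h2:-2=-1→(1,2,1); h2:-3=-1→(1,2,0)
ply 2, O at (0,2,3) | h1:-1=-1→(0,1,3); h1:-2=-1→(0,0,3); h2:-1=+1→(0,2,2)*; h2:-2=-1→(0,2,1); h2:-3=-1→(0,2,0)
ply 3, X at (0,2,2) | h1:-1=-1→(0,1,2)*; h1:-2=-1→(0,0,2); h2:-1=-1→(0,2,1); h2:-2=-1→(0,2,0)
ply 4, O at (0,1,2) | h1:-1=-1→(0,0,2); h2:-1=+1→(0,1,1)*; h2:-2=-1→(0,1,0)
ply 5, X at (0,1,1) | h1:-1=-1→(0,0,1)*; h2:-1=-1→(0,1,0)
ply 6, O at (0,0,1) | h2:-1=+1→(0,0,0)*
ply 7: (0,0,0) is terminal -1 (X); from (1,2,3) depth 6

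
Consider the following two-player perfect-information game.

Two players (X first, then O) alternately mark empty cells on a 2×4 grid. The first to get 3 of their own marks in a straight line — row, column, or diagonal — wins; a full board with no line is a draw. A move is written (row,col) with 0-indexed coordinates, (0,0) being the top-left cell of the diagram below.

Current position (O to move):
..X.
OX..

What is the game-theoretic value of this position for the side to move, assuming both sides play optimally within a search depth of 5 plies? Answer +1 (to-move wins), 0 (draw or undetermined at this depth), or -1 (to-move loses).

value(..X./OX.., O) = 0

[..X./OX..] O move#1: (0,0):+0/O.X./OX..*, (0,1):+0/.OX./OX.., (0,3):+0/..XO/OX.., (1,2):-1/..X./OXO., (1,3):-1/..X./OX.O
[O.X./OX..] X move#2: (0,1):+0/OXX./OX..*, (0,3):+0/O.XX/OX.., (1,2):+0/O.X./OXX., (1,3):+0/O.X./OX.X
[OXX./OX..] O move#3: (0,3):+0/OXXO/OX..*, (1,2):-1/OXX./OXO., (1,3):-1/OXX./OX.O
[OXXO/OX..] X move#4: (1,2):+0/OXXO/OXX.*, (1,3):+0/OXXO/OX.X
[OXXO/OXX.] O move#5: (1,3):+0/OXXO/OXXO*
[OXXO/OXXO] end (terminal +0, X#6); searched ..X./OX.. to 5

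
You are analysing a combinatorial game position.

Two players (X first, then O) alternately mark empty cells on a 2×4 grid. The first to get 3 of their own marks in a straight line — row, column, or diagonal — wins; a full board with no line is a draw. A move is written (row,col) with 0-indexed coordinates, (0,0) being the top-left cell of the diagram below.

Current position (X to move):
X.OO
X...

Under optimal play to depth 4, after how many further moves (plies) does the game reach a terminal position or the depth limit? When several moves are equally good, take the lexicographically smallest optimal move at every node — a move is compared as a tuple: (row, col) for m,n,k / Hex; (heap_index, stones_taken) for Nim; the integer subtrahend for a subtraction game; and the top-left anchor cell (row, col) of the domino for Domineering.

ply 1, X at X.OO/X... | (0,1)=+0→XXOO/X...*; (1,1)=-1→X.OO/XX..; (1,2)=-1→X.OO/X.X.; (1,3)=-1→X.OO/X..X
ply 2, O at XXOO/X... | (1,1)=+0→XXOO/XO..*; (1,2)=+0→XXOO/X.O.; (1,3)=+0→XXOO/X..O
ply 3, X at XXOO/XO.. | (1,2)=+0→XXOO/XOX.*; (1,3)=+0→XXOO/XO.X
ply 4, O at XXOO/XOX. | (1,3)=+0→XXOO/XOXO*
ply 5: XXOO/XOXO is terminal +0 (X); from X.OO/X... depth 4

PV length from [X.OO/X...]: 4 plies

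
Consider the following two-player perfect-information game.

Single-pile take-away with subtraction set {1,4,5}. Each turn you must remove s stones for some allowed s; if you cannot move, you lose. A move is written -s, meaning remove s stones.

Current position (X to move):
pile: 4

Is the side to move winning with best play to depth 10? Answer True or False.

X winning at [4]: True

[4] X move#1: -1:-1/3, -4:+1/0*
[0] end (terminal -1, O#2); searched 4 to 10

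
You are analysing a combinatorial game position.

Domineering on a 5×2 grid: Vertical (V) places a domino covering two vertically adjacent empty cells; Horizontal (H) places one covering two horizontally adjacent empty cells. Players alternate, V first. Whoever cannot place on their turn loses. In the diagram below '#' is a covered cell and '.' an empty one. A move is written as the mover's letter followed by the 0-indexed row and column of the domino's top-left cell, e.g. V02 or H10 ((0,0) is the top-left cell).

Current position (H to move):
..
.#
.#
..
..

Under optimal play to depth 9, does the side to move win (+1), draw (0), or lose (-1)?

p1 H@[../.#/.#/../..]: H00[##/.#/.#/../..]-1 H30[../.#/.#/##/..]+1* H40[../.#/.#/../##]+1
p2 V@[../.#/.#/##/..]: V00[#./##/.#/##/..]-1* V10[../##/##/##/..]-1
p3 H@[#./##/.#/##/..]: H40[#./##/.#/##/##]+1*
p4 V@[#./##/.#/##/##] terminal -1; root [../.#/.#/../..] d9

value(../.#/.#/../.., H) = +1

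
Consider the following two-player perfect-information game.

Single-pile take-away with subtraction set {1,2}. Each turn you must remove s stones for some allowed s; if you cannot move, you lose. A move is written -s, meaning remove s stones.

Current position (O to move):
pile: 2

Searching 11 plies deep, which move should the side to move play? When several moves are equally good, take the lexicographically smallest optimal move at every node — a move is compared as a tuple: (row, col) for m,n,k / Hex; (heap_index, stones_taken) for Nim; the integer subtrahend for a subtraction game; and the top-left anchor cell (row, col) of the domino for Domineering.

[2] O move#1: -1:-1/1, -2:+1/0*
[0] end (terminal -1, X#2); searched 2 to 11

O's best at [2]: -2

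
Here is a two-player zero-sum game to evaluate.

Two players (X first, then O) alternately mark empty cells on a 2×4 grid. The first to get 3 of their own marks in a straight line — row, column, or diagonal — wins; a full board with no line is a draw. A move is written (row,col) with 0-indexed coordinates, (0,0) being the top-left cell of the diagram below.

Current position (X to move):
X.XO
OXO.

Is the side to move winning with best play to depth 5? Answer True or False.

X winning at [X.XO/OXO.]: True

p1 X@[X.XO/OXO.]: (0,1)[XXXO/OXO.]+1* (1,3)[X.XO/OXOX]+0
p2 O@[XXXO/OXO.] terminal -1; root [X.XO/OXO.] d5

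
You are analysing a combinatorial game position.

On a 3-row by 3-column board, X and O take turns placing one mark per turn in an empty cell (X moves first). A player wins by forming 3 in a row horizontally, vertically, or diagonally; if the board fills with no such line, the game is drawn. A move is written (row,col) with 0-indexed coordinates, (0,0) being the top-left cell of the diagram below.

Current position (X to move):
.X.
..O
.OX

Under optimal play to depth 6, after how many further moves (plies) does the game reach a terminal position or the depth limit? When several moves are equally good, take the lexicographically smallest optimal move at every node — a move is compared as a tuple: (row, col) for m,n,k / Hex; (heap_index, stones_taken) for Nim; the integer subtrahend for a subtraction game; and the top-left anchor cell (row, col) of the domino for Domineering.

p1 X@[.X./..O/.OX]: (0,0)[XX./..O/.OX]+1* (0,2)[.XX/..O/.OX]+0 (1,0)[.X./X.O/.OX]+0 (1,1)[.X./.XO/.OX]+0 (2,0)[.X./..O/XOX]+0
p2 O@[XX./..O/.OX]: (0,2)[XXO/..O/.OX]-1* (1,0)[XX./O.O/.OX]-1 (1,1)[XX./.OO/.OX]-1 (2,0)[XX./..O/OOX]-1
p3 X@[XXO/..O/.OX]: (1,0)[XXO/X.O/.OX]+1* (1,1)[XXO/.XO/.OX]+1 (2,0)[XXO/..O/XOX]+1
p4 O@[XXO/X.O/.OX]: (1,1)[XXO/XOO/.OX]-1* (2,0)[XXO/X.O/OOX]-1
p5 X@[XXO/XOO/.OX]: (2,0)[XXO/XOO/XOX]+1*
p6 O@[XXO/XOO/XOX] terminal -1; root [.X./..O/.OX] d6

PV length from [.X./..O/.OX]: 5 plies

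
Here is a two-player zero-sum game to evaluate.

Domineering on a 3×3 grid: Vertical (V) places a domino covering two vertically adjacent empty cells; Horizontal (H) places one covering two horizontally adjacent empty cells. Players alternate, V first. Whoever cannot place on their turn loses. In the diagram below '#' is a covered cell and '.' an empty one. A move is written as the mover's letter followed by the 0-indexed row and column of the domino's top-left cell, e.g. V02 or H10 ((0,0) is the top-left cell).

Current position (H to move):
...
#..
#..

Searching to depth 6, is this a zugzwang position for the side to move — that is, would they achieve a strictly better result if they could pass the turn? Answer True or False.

ply 1, H at .../#../#.. | H00=-1→##./#../#..; H01=-1→.##/#../#..; H11=+1→.../###/#..*; H21=-1→.../#../###
ply 2: .../###/#.. is terminal -1 (V); from .../#../#.. depth 6
if H skipped the turn, V would face:
~ ply 1, V at .../#../#.. | V01=+1→.#./##./#..*; V02=+1→..#/#.#/#..; V11=+1→.../##./##.; V12=+1→.../#.#/#.#
~ ply 2, H at .#./##./#.. | H21=-1→.#./##./###*
~ ply 3, V at .#./##./### | V02=+1→.##/###/###*
~ ply 4: .##/###/### is terminal -1 (H); from .../#../#.. depth 6
compare (H): move=+1 vs pass=-1

zugzwang(.../#../#.., H) = False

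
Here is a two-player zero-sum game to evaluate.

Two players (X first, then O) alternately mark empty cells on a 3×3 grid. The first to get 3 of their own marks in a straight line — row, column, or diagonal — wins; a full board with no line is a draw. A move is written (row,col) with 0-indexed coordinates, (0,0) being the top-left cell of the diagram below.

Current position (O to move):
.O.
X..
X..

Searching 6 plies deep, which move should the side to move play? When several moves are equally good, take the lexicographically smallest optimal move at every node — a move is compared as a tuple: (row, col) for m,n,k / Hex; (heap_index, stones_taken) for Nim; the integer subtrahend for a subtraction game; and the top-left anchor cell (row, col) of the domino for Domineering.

[.O./X../X..] O move#1: (0,0):+1/OO./X../X..*, (0,2):-1/.OO/X../X.., (1,1):-1/.O./XO./X.., (1,2):-1/.O./X.O/X.., (2,1):-1/.O./X../XO., (2,2):-1/.O./X../X.O
[OO./X../X..] X move#2: (0,2):-1/OOX/X../X..*, (1,1):-1/OO./XX./X.., (1,2):-1/OO./X.X/X.., (2,1):-1/OO./X../XX., (2,2):-1/OO./X../X.X
[OOX/X../X..] O move#3: (1,1):+1/OOX/XO./X..*, (1,2):-1/OOX/X.O/X.., (2,1):-1/OOX/X../XO., (2,2):-1/OOX/X../X.O
[OOX/XO./X..] X move#4: (1,2):-1/OOX/XOX/X..*, (2,1):-1/OOX/XO./XX., (2,2):-1/OOX/XO./X.X
[OOX/XOX/X..] O move#5: (2,1):+1/OOX/XOX/XO.*, (2,2):+1/OOX/XOX/X.O
[OOX/XOX/XO.] end (terminal -1, X#6); searched .O./X../X.. to 6

O's best at [.O./X../X..]: (0,0)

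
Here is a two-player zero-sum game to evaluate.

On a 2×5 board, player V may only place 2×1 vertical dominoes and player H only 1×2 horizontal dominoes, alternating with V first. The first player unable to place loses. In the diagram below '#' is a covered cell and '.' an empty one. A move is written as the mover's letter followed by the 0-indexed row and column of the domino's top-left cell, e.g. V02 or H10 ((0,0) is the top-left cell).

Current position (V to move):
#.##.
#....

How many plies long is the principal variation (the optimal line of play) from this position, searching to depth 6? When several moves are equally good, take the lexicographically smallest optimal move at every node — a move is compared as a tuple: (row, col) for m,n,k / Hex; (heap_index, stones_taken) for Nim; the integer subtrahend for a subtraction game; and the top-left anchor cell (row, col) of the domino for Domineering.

ply 1, V at #.##./#.... | V01=-1→####./##...*; V04=-1→#.###/#...#
ply 2, H at ####./##... | H12=-1→####./####.; H13=+1→####./##.##*
ply 3: ####./##.## is terminal -1 (V); from #.##./#.... depth 6

PV length from [#.##./#....]: 2 plies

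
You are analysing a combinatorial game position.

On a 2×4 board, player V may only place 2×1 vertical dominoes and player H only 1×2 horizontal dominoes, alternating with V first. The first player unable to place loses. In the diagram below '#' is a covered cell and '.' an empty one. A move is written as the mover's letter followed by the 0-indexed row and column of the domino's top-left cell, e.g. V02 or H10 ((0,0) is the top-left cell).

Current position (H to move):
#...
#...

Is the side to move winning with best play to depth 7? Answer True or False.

H winning at [#.../#...]: True

[#.../#...] H move#1: H01:+1/###./#...*, H02:+1/#.##/#..., H11:+1/#.../###., H12:+1/#.../#.##
[###./#...] V move#2: V03:-1/####/#..#*
[####/#..#] H move#3: H11:+1/####/####*
[####/####] end (terminal -1, V#4); searched #.../#... to 7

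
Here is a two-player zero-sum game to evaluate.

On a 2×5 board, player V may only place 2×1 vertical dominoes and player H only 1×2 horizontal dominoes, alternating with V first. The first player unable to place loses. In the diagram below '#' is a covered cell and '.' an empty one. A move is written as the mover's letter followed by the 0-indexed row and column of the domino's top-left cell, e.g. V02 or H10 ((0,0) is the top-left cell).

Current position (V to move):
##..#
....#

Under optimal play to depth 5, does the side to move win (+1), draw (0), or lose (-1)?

value(##..#/....#, V) = +1

p1 V@[##..#/....#]: V02[###.#/..#.#]+1* V03[##.##/...##]-1
p2 H@[###.#/..#.#]: H10[###.#/###.#]-1*
p3 V@[###.#/###.#]: V03[#####/#####]+1*
p4 H@[#####/#####] terminal -1; root [##..#/....#] d5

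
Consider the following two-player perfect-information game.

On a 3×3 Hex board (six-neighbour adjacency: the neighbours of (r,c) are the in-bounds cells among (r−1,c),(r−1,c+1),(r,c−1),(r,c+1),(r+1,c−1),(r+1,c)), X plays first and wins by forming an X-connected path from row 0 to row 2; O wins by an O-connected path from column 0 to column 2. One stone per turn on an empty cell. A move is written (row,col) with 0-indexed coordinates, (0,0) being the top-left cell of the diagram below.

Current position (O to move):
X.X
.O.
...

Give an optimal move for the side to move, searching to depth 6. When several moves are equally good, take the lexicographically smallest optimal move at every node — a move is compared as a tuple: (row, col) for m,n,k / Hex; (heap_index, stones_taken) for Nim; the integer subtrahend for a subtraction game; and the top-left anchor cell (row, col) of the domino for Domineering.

ply 1, O at X.X/.O./... | (0,1)=-1→XOX/.O./...; (1,0)=-1→X.X/OO./...; (1,2)=+1→X.X/.OO/...*; (2,0)=-1→X.X/.O./O..; (2,1)=+1→X.X/.O./.O.; (2,2)=+1→X.X/.O./..O
ply 2, X at X.X/.OO/... | (0,1)=-1→XXX/.OO/...*; (1,0)=-1→X.X/XOO/...; (2,0)=-1→X.X/.OO/X..; (2,1)=-1→X.X/.OO/.X.; (2,2)=-1→X.X/.OO/..X
ply 3, O at XXX/.OO/... | (1,0)=+1→XXX/OOO/...*; (2,0)=+1→XXX/.OO/O..; (2,1)=+1→XXX/.OO/.O.; (2,2)=+1→XXX/.OO/..O
ply 4: XXX/OOO/... is terminal -1 (X); from X.X/.O./... depth 6

O's best at [X.X/.O./...]: (1,2)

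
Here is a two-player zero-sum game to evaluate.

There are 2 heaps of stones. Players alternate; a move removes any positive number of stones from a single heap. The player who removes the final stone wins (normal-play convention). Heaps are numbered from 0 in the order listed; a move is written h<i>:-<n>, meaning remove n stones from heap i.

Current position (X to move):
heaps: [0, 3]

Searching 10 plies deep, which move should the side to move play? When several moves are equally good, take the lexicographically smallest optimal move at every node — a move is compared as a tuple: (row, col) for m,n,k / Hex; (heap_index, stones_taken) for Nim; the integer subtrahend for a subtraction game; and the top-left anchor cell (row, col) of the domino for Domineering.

p1 X@[(0,3)]: h1:-1[(0,2)]-1 h1:-2[(0,1)]-1 h1:-3[(0,0)]+1*
p2 O@[(0,0)] terminal -1; root [(0,3)] d10

X's best at [(0,3)]: h1:-3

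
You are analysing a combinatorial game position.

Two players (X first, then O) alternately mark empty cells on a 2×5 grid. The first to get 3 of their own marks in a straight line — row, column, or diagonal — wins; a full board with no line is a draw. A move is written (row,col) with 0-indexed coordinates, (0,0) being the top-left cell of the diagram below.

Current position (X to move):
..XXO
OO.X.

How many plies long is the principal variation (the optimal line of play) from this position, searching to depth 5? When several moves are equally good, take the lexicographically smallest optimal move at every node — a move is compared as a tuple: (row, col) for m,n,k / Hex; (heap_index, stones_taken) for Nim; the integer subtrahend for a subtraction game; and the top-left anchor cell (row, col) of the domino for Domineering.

[..XXO/OO.X.] X move#1: (0,0):-1/X.XXO/OO.X., (0,1):+1/.XXXO/OO.X.*, (1,2):+1/..XXO/OOXX., (1,4):-1/..XXO/OO.XX
[.XXXO/OO.X.] end (terminal -1, O#2); searched ..XXO/OO.X. to 5

PV length from [..XXO/OO.X.]: 1 ply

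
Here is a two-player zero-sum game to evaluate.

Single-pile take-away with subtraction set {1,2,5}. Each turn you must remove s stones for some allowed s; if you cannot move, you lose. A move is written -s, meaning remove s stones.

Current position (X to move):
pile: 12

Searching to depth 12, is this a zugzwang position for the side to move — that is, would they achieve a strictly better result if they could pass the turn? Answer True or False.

[12] X move#1: -1:-1/11*, -2:-1/10, -5:-1/7
[11] O move#2: -1:-1/10, -2:+1/9*, -5:+1/6
[9] X move#3: -1:-1/8*, -2:-1/7, -5:-1/4
[8] O move#4: -1:-1/7, -2:+1/6*, -5:+1/3
[6] X move#5: -1:-1/5*, -2:-1/4, -5:-1/1
[5] O move#6: -1:-1/4, -2:+1/3*, -5:+1/0
[3] X move#7: -1:-1/2*, -2:-1/1
[2] O move#8: -1:-1/1, -2:+1/0*
[0] end (terminal -1, X#9); searched 12 to 12
pass branch (O moves first from the same position):
  | [12] O move#1: -1:-1/11*, -2:-1/10, -5:-1/7
  | [11] X move#2: -1:-1/10, -2:+1/9*, -5:+1/6
  | [9] O move#3: -1:-1/8*, -2:-1/7, -5:-1/4
  | [8] X move#4: -1:-1/7, -2:+1/6*, -5:+1/3
  | [6] O move#5: -1:-1/5*, -2:-1/4, -5:-1/1
  | [5] X move#6: -1:-1/4, -2:+1/3*, -5:+1/0
  | [3] O move#7: -1:-1/2*, -2:-1/1
  | [2] X move#8: -1:-1/1, -2:+1/0*
  | [0] end (terminal -1, O#9); searched 12 to 12
X moving scores -1; X passing scores +1

zugzwang(12, X) = True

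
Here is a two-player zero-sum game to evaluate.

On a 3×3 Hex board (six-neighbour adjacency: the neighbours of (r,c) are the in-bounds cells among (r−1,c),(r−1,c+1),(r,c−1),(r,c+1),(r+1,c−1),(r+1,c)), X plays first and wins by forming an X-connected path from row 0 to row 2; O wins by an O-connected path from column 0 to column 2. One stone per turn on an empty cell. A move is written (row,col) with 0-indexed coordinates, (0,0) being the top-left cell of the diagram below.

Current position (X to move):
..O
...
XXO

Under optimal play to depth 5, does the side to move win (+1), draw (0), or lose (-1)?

value(..O/.../XXO, X) = +1

[..O/.../XXO] X move#1: (0,0):-1/X.O/.../XXO, (0,1):+1/.XO/.../XXO*, (1,0):+1/..O/X../XXO, (1,1):-1/..O/.X./XXO, (1,2):-1/..O/..X/XXO
[.XO/.../XXO] O move#2: (0,0):-1/OXO/.../XXO*, (1,0):-1/.XO/O../XXO, (1,1):-1/.XO/.O./XXO, (1,2):-1/.XO/..O/XXO
[OXO/.../XXO] X move#3: (1,0):+1/OXO/X../XXO*, (1,1):+1/OXO/.X./XXO, (1,2):+1/OXO/..X/XXO
[OXO/X../XXO] end (terminal -1, O#4); searched ..O/.../XXO to 5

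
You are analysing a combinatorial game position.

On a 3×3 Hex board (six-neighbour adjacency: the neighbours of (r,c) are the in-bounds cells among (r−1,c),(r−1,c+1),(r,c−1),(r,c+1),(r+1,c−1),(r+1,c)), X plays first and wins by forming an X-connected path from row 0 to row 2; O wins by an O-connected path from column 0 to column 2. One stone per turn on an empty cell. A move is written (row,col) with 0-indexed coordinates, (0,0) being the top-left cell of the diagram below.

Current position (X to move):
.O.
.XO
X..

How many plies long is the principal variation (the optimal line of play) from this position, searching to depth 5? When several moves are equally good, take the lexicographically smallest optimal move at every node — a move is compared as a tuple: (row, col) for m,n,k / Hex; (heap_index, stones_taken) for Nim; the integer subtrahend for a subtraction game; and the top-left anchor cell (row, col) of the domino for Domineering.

PV length from [.O./.XO/X..]: 3 plies

ply 1, X at .O./.XO/X.. | (0,0)=+1→XO./.XO/X..*; (0,2)=+1→.OX/.XO/X..; (1,0)=+1→.O./XXO/X..; (2,1)=-1→.O./.XO/XX.; (2,2)=-1→.O./.XO/X.X
ply 2, O at XO./.XO/X.. | (0,2)=-1→XOO/.XO/X..*; (1,0)=-1→XO./OXO/X..; (2,1)=-1→XO./.XO/XO.; (2,2)=-1→XO./.XO/X.O
ply 3, X at XOO/.XO/X.. | (1,0)=+1→XOO/XXO/X..*; (2,1)=-1→XOO/.XO/XX.; (2,2)=-1→XOO/.XO/X.X
ply 4: XOO/XXO/X.. is terminal -1 (O); from .O./.XO/X.. depth 5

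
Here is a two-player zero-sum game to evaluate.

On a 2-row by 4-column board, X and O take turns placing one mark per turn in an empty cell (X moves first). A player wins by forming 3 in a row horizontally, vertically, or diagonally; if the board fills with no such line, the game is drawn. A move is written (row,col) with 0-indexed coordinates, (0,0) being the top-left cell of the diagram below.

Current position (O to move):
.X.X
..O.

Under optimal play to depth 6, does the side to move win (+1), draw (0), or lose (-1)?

[.X.X/..O.] O move#1: (0,0):-1/OX.X/..O., (0,2):+0/.XOX/..O.*, (1,0):-1/.X.X/O.O., (1,1):-1/.X.X/.OO., (1,3):-1/.X.X/..OO
[.XOX/..O.] X move#2: (0,0):-1/XXOX/..O., (1,0):+0/.XOX/X.O.*, (1,1):+0/.XOX/.XO., (1,3):+0/.XOX/..OX
[.XOX/X.O.] O move#3: (0,0):+0/OXOX/X.O.*, (1,1):+0/.XOX/XOO., (1,3):+0/.XOX/X.OO
[OXOX/X.O.] X move#4: (1,1):+0/OXOX/XXO.*, (1,3):+0/OXOX/X.OX
[OXOX/XXO.] O move#5: (1,3):+0/OXOX/XXOO*
[OXOX/XXOO] end (terminal +0, X#6); searched .X.X/..O. to 6

value(.X.X/..O., O) = 0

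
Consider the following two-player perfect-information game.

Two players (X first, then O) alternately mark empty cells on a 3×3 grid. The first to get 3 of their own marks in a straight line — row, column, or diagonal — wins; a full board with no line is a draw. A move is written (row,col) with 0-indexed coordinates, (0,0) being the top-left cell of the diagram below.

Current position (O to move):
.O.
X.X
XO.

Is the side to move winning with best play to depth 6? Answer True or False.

O winning at [.O./X.X/XO.]: True

ply 1, O at .O./X.X/XO. | (0,0)=-1→OO./X.X/XO.; (0,2)=-1→.OO/X.X/XO.; (1,1)=+1→.O./XOX/XO.*; (2,2)=-1→.O./X.X/XOO
ply 2: .O./XOX/XO. is terminal -1 (X); from .O./X.X/XO. depth 6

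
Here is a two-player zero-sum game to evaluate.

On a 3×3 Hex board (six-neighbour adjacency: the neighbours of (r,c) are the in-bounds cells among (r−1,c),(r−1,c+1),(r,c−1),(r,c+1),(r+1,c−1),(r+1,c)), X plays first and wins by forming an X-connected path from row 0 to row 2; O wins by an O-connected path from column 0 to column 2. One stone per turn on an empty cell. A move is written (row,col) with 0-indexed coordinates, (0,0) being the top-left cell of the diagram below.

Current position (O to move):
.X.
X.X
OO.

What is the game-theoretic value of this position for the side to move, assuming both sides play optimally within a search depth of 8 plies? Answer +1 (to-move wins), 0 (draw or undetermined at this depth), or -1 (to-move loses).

p1 O@[.X./X.X/OO.]: (0,0)[OX./X.X/OO.]-1 (0,2)[.XO/X.X/OO.]+1* (1,1)[.X./XOX/OO.]+1 (2,2)[.X./X.X/OOO]+1
p2 X@[.XO/X.X/OO.]: (0,0)[XXO/X.X/OO.]-1* (1,1)[.XO/XXX/OO.]-1 (2,2)[.XO/X.X/OOX]-1
p3 O@[XXO/X.X/OO.]: (1,1)[XXO/XOX/OO.]+1* (2,2)[XXO/X.X/OOO]+1
p4 X@[XXO/XOX/OO.] terminal -1; root [.X./X.X/OO.] d8

value(.X./X.X/OO., O) = +1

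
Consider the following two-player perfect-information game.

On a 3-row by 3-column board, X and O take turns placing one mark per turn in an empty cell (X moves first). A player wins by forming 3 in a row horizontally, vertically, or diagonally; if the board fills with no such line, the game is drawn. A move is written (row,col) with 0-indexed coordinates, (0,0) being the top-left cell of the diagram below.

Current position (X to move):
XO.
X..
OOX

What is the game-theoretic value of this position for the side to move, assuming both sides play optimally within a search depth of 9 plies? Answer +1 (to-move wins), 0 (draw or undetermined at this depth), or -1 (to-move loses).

value(XO./X../OOX, X) = +1

ply 1, X at XO./X../OOX | (0,2)=-1→XOX/X../OOX; (1,1)=+1→XO./XX./OOX*; (1,2)=-1→XO./X.X/OOX
ply 2: XO./XX./OOX is terminal -1 (O); from XO./X../OOX depth 9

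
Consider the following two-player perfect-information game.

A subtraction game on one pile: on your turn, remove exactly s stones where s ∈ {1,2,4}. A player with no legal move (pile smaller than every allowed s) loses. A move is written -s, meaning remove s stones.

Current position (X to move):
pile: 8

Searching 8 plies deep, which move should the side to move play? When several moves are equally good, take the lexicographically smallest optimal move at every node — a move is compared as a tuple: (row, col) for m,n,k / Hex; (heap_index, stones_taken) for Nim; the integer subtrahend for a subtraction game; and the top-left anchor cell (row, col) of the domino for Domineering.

[8] X move#1: -1:-1/7, -2:+1/6*, -4:-1/4
[6] O move#2: -1:-1/5*, -2:-1/4, -4:-1/2
[5] X move#3: -1:-1/4, -2:+1/3*, -4:-1/1
[3] O move#4: -1:-1/2*, -2:-1/1
[2] X move#5: -1:-1/1, -2:+1/0*
[0] end (terminal -1, O#6); searched 8 to 8

X's best at [8]: -2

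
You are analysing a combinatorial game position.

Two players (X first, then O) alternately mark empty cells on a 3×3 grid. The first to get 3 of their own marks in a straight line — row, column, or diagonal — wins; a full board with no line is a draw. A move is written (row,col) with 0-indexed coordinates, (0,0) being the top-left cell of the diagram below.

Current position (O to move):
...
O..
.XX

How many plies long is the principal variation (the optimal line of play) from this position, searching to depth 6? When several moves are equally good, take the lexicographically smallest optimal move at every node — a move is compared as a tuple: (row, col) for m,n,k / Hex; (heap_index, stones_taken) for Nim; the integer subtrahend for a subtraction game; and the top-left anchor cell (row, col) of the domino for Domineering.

p1 O@[.../O../.XX]: (0,0)[O../O../.XX]-1 (0,1)[.O./O../.XX]-1 (0,2)[..O/O../.XX]-1 (1,1)[.../OO./.XX]-1 (1,2)[.../O.O/.XX]-1 (2,0)[.../O../OXX]+1*
p2 X@[.../O../OXX]: (0,0)[X../O../OXX]-1* (0,1)[.X./O../OXX]-1 (0,2)[..X/O../OXX]-1 (1,1)[.../OX./OXX]-1 (1,2)[.../O.X/OXX]-1
p3 O@[X../O../OXX]: (0,1)[XO./O../OXX]-1 (0,2)[X.O/O../OXX]-1 (1,1)[X../OO./OXX]+1* (1,2)[X../O.O/OXX]-1
p4 X@[X../OO./OXX]: (0,1)[XX./OO./OXX]-1* (0,2)[X.X/OO./OXX]-1 (1,2)[X../OOX/OXX]-1
p5 O@[XX./OO./OXX]: (0,2)[XXO/OO./OXX]+1* (1,2)[XX./OOO/OXX]+1
p6 X@[XXO/OO./OXX] terminal -1; root [.../O../.XX] d6

PV length from [.../O../.XX]: 5 plies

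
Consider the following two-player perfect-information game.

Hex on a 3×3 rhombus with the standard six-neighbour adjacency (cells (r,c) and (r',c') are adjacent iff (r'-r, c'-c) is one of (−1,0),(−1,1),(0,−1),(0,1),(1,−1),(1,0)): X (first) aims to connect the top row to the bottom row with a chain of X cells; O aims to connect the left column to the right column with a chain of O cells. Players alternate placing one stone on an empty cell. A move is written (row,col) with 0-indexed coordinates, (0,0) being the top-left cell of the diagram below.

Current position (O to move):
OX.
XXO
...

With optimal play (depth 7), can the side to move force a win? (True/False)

O winning at [OX./XXO/...]: False

p1 O@[OX./XXO/...]: (0,2)[OXO/XXO/...]-1* (2,0)[OX./XXO/O..]-1 (2,1)[OX./XXO/.O.]-1 (2,2)[OX./XXO/..O]-1
p2 X@[OXO/XXO/...]: (2,0)[OXO/XXO/X..]+1* (2,1)[OXO/XXO/.X.]+1 (2,2)[OXO/XXO/..X]+1
p3 O@[OXO/XXO/X..] terminal -1; root [OX./XXO/...] d7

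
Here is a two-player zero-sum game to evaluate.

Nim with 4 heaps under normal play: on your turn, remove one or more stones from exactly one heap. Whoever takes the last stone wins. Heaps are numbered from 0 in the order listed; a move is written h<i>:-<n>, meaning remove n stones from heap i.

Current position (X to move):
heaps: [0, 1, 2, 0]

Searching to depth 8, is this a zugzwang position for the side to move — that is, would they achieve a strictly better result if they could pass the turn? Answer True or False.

p1 X@[(0,1,2,0)]: h1:-1[(0,0,2,0)]-1 h2:-1[(0,1,1,0)]+1* h2:-2[(0,1,0,0)]-1
p2 O@[(0,1,1,0)]: h1:-1[(0,0,1,0)]-1* h2:-1[(0,1,0,0)]-1
p3 X@[(0,0,1,0)]: h2:-1[(0,0,0,0)]+1*
p4 O@[(0,0,0,0)] terminal -1; root [(0,1,2,0)] d8
if X skipped the turn, O would face:
~ p1 O@[(0,1,2,0)]: h1:-1[(0,0,2,0)]-1 h2:-1[(0,1,1,0)]+1* h2:-2[(0,1,0,0)]-1
~ p2 X@[(0,1,1,0)]: h1:-1[(0,0,1,0)]-1* h2:-1[(0,1,0,0)]-1
~ p3 O@[(0,0,1,0)]: h2:-1[(0,0,0,0)]+1*
~ p4 X@[(0,0,0,0)] terminal -1; root [(0,1,2,0)] d8
compare (X): move=+1 vs pass=-1

zugzwang((0,1,2,0), X) = False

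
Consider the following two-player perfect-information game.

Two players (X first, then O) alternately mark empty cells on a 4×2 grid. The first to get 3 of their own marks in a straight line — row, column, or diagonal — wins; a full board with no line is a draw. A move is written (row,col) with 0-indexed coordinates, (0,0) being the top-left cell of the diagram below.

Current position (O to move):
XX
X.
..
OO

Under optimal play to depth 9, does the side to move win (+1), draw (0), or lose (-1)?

value(XX/X./../OO, O) = 0

ply 1, O at XX/X./../OO | (1,1)=-1→XX/XO/../OO; (2,0)=+0→XX/X./O./OO*; (2,1)=-1→XX/X./.O/OO
ply 2, X at XX/X./O./OO | (1,1)=+0→XX/XX/O./OO*; (2,1)=+0→XX/X./OX/OO
ply 3, O at XX/XX/O./OO | (2,1)=+0→XX/XX/OO/OO*
ply 4: XX/XX/OO/OO is terminal +0 (X); from XX/X./../OO depth 9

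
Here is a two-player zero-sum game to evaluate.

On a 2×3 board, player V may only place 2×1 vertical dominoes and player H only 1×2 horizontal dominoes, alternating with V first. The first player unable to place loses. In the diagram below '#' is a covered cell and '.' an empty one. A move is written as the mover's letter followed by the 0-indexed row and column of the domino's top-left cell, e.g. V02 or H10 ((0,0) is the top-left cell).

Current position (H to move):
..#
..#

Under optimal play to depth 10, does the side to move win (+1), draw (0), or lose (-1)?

value(..#/..#, H) = +1

ply 1, H at ..#/..# | H00=+1→###/..#*; H10=+1→..#/###
ply 2: ###/..# is terminal -1 (V); from ..#/..# depth 10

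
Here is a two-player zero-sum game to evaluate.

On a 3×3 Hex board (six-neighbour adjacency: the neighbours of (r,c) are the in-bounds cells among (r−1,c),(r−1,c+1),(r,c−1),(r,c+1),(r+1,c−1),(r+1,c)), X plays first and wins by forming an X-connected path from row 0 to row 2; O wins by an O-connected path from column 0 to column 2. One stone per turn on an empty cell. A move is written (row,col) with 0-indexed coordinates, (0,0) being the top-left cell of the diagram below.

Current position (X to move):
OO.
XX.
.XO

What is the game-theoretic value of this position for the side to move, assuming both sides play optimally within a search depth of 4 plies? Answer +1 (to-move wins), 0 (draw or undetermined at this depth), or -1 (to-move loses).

value(OO./XX./.XO, X) = +1

p1 X@[OO./XX./.XO]: (0,2)[OOX/XX./.XO]+1* (1,2)[OO./XXX/.XO]-1 (2,0)[OO./XX./XXO]-1
p2 O@[OOX/XX./.XO] terminal -1; root [OO./XX./.XO] d4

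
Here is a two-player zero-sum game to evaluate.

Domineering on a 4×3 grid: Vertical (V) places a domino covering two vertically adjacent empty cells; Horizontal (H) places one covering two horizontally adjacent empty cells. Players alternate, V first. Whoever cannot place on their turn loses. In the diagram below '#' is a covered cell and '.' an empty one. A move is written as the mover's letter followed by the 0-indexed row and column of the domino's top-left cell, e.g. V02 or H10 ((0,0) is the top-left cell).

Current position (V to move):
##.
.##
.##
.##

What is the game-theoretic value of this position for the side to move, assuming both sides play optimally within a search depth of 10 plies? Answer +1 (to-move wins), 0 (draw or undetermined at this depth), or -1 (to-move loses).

value(##./.##/.##/.##, V) = +1

p1 V@[##./.##/.##/.##]: V10[##./###/###/.##]+1* V20[##./.##/###/###]+1
p2 H@[##./###/###/.##] terminal -1; root [##./.##/.##/.##] d10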